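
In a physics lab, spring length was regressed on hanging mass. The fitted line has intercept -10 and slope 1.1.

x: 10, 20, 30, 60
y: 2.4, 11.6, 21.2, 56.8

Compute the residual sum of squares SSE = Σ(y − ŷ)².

x=10: ŷ = -10 + 1.1·10 = 1; e = 2.4 − 1 = 1.4
x=20: ŷ = -10 + 1.1·20 = 12; e = 11.6 − 12 = -0.4
x=30: ŷ = -10 + 1.1·30 = 23; e = 21.2 − 23 = -1.8
x=60: ŷ = -10 + 1.1·60 = 56; e = 56.8 − 56 = 0.8
SSE = 1.96 + 0.16 + 3.24 + 0.64 = 6

SSE = 6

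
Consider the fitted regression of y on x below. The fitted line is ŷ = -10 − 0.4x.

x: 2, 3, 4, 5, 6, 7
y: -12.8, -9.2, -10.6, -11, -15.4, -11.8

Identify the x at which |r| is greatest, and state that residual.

x=2: ŷ = -10 − 0.4·2 = -10.8; r = -12.8 − (-10.8) = -2
x=3: ŷ = -10 − 0.4·3 = -11.2; r = -9.2 − (-11.2) = 2
x=4: ŷ = -10 − 0.4·4 = -11.6; r = -10.6 − (-11.6) = 1
x=5: ŷ = -10 − 0.4·5 = -12; r = -11 − (-12) = 1
x=6: ŷ = -10 − 0.4·6 = -12.4; r = -15.4 − (-12.4) = -3
x=7: ŷ = -10 − 0.4·7 = -12.8; r = -11.8 − (-12.8) = 1
Largest |r| is 3 at x = 6, residual -3.

x = 6, r = -3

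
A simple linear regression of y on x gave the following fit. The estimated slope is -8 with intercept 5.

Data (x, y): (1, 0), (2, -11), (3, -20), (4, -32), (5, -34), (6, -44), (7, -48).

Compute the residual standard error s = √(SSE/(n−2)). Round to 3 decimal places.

s = 3.033

x=1: ŷ = 5 − 8·1 = -3; r = 0 − (-3) = 3
x=2: ŷ = 5 − 8·2 = -11; r = -11 − (-11) = 0
x=3: ŷ = 5 − 8·3 = -19; r = -20 − (-19) = -1
x=4: ŷ = 5 − 8·4 = -27; r = -32 − (-27) = -5
x=5: ŷ = 5 − 8·5 = -35; r = -34 − (-35) = 1
x=6: ŷ = 5 − 8·6 = -43; r = -44 − (-43) = -1
x=7: ŷ = 5 − 8·7 = -51; r = -48 − (-51) = 3
SSE = 9 + 0 + 1 + 25 + 1 + 1 + 9 = 46
s = √(46/5) = √9.2 ≈ 3.033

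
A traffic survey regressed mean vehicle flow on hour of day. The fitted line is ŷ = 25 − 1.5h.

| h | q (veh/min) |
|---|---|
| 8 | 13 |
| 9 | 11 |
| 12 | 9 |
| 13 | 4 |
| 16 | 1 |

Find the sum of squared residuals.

h=8: ŷ = 25 − 1.5·8 = 13; e = 13 − 13 = 0
h=9: ŷ = 25 − 1.5·9 = 11.5; e = 11 − 11.5 = -0.5
h=12: ŷ = 25 − 1.5·12 = 7; e = 9 − 7 = 2
h=13: ŷ = 25 − 1.5·13 = 5.5; e = 4 − 5.5 = -1.5
h=16: ŷ = 25 − 1.5·16 = 1; e = 1 − 1 = 0
SSE = 0 + 0.25 + 4 + 2.25 + 0 = 6.5

SSE = 6.5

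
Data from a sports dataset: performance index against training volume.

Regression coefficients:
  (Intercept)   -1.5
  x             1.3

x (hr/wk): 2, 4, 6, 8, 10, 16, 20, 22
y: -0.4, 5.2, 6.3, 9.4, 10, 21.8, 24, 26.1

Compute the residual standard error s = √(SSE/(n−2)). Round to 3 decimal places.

s = 1.555

x=2: ŷ = -1.5 + 1.3·2 = 1.1; e = -0.4 − 1.1 = -1.5
x=4: ŷ = -1.5 + 1.3·4 = 3.7; e = 5.2 − 3.7 = 1.5
x=6: ŷ = -1.5 + 1.3·6 = 6.3; e = 6.3 − 6.3 = 0
x=8: ŷ = -1.5 + 1.3·8 = 8.9; e = 9.4 − 8.9 = 0.5
x=10: ŷ = -1.5 + 1.3·10 = 11.5; e = 10 − 11.5 = -1.5
x=16: ŷ = -1.5 + 1.3·16 = 19.3; e = 21.8 − 19.3 = 2.5
x=20: ŷ = -1.5 + 1.3·20 = 24.5; e = 24 − 24.5 = -0.5
x=22: ŷ = -1.5 + 1.3·22 = 27.1; e = 26.1 − 27.1 = -1
SSE = 2.25 + 2.25 + 0 + 0.25 + 2.25 + 6.25 + 0.25 + 1 = 14.5
s = √(14.5/6) = √2.41667 ≈ 1.555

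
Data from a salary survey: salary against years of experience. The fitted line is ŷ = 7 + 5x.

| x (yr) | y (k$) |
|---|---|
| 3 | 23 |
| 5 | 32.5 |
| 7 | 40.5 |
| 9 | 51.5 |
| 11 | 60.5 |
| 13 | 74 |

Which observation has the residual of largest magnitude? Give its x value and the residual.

x=3: ŷ = 7 + 5·3 = 22; r = 23 − 22 = 1
x=5: ŷ = 7 + 5·5 = 32; r = 32.5 − 32 = 0.5
x=7: ŷ = 7 + 5·7 = 42; r = 40.5 − 42 = -1.5
x=9: ŷ = 7 + 5·9 = 52; r = 51.5 − 52 = -0.5
x=11: ŷ = 7 + 5·11 = 62; r = 60.5 − 62 = -1.5
x=13: ŷ = 7 + 5·13 = 72; r = 74 − 72 = 2
Largest |r| is 2 at x = 13, residual 2.

x = 13, r = 2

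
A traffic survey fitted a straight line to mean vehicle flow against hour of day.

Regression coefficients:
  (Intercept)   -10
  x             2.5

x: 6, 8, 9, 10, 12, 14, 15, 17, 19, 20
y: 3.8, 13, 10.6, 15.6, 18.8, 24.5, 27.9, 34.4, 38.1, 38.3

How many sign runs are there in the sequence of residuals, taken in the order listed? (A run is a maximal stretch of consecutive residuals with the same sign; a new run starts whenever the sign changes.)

x=6: ŷ = -10 + 2.5·6 = 5; r = 3.8 − 5 = -1.2
x=8: ŷ = -10 + 2.5·8 = 10; r = 13 − 10 = 3
x=9: ŷ = -10 + 2.5·9 = 12.5; r = 10.6 − 12.5 = -1.9
x=10: ŷ = -10 + 2.5·10 = 15; r = 15.6 − 15 = 0.6
x=12: ŷ = -10 + 2.5·12 = 20; r = 18.8 − 20 = -1.2
x=14: ŷ = -10 + 2.5·14 = 25; r = 24.5 − 25 = -0.5
x=15: ŷ = -10 + 2.5·15 = 27.5; r = 27.9 − 27.5 = 0.4
x=17: ŷ = -10 + 2.5·17 = 32.5; r = 34.4 − 32.5 = 1.9
x=19: ŷ = -10 + 2.5·19 = 37.5; r = 38.1 − 37.5 = 0.6
x=20: ŷ = -10 + 2.5·20 = 40; r = 38.3 − 40 = -1.7
Signs: − + − + − − + + + −
Runs: −×1, +×1, −×1, +×1, −×2, +×3, −×1 → 7

7 runs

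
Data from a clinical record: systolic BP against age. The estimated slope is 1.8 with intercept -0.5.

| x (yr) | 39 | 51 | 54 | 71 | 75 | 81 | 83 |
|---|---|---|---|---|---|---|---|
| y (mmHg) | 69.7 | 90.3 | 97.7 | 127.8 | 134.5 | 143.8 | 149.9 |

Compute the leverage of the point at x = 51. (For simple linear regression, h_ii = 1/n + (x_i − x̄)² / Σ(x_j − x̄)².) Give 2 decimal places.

x̄ = (39 + 51 + 54 + 71 + 75 + 81 + 83)/7 = 64.8571
Σ(x − x̄)² = 668.592 + 192.02 + 117.878 + 37.7347 + 102.878 + 260.592 + 329.163 = 1708.86
h = 1/7 + (-13.8571)²/1708.86 = 0.142857 + 0.112368 = 0.26

h = 0.26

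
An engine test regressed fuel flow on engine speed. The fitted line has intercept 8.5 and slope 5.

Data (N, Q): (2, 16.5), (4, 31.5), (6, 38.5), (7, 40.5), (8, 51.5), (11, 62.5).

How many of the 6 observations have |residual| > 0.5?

N=2: Q̂ = 8.5 + 5·2 = 18.5; r = 16.5 − 18.5 = -2
N=4: Q̂ = 8.5 + 5·4 = 28.5; r = 31.5 − 28.5 = 3
N=6: Q̂ = 8.5 + 5·6 = 38.5; r = 38.5 − 38.5 = 0
N=7: Q̂ = 8.5 + 5·7 = 43.5; r = 40.5 − 43.5 = -3
N=8: Q̂ = 8.5 + 5·8 = 48.5; r = 51.5 − 48.5 = 3
N=11: Q̂ = 8.5 + 5·11 = 63.5; r = 62.5 − 63.5 = -1
|r| > 0.5: N=2 (|r|=2), N=4 (|r|=3), N=7 (|r|=3), N=8 (|r|=3), N=11 (|r|=1) → 5

5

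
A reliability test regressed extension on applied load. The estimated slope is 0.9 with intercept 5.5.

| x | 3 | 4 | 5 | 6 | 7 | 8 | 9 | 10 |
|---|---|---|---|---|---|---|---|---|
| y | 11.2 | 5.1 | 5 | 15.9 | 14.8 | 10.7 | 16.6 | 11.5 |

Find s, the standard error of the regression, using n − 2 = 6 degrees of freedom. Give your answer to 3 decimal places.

s = 4.203

x=3: ŷ = 5.5 + 0.9·3 = 8.2; e = 11.2 − 8.2 = 3
x=4: ŷ = 5.5 + 0.9·4 = 9.1; e = 5.1 − 9.1 = -4
x=5: ŷ = 5.5 + 0.9·5 = 10; e = 5 − 10 = -5
x=6: ŷ = 5.5 + 0.9·6 = 10.9; e = 15.9 − 10.9 = 5
x=7: ŷ = 5.5 + 0.9·7 = 11.8; e = 14.8 − 11.8 = 3
x=8: ŷ = 5.5 + 0.9·8 = 12.7; e = 10.7 − 12.7 = -2
x=9: ŷ = 5.5 + 0.9·9 = 13.6; e = 16.6 − 13.6 = 3
x=10: ŷ = 5.5 + 0.9·10 = 14.5; e = 11.5 − 14.5 = -3
SSE = 9 + 16 + 25 + 25 + 9 + 4 + 9 + 9 = 106
s = √(106/6) = √17.6667 ≈ 4.203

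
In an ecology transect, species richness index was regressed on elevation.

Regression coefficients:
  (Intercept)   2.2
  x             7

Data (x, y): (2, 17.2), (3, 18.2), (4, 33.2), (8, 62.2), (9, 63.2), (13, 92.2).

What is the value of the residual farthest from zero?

e = -5

x=2: ŷ = 2.2 + 7·2 = 16.2; e = 17.2 − 16.2 = 1
x=3: ŷ = 2.2 + 7·3 = 23.2; e = 18.2 − 23.2 = -5
x=4: ŷ = 2.2 + 7·4 = 30.2; e = 33.2 − 30.2 = 3
x=8: ŷ = 2.2 + 7·8 = 58.2; e = 62.2 − 58.2 = 4
x=9: ŷ = 2.2 + 7·9 = 65.2; e = 63.2 − 65.2 = -2
x=13: ŷ = 2.2 + 7·13 = 93.2; e = 92.2 − 93.2 = -1
Largest |e| is 5 at x = 3, residual -5.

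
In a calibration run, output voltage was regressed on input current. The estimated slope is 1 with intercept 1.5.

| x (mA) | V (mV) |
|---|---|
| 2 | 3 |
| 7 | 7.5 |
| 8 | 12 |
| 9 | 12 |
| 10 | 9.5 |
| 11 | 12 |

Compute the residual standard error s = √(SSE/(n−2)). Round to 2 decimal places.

s = 1.87

x=2: V̂ = 1.5 + 2 = 3.5; e = 3 − 3.5 = -0.5
x=7: V̂ = 1.5 + 7 = 8.5; e = 7.5 − 8.5 = -1
x=8: V̂ = 1.5 + 8 = 9.5; e = 12 − 9.5 = 2.5
x=9: V̂ = 1.5 + 9 = 10.5; e = 12 − 10.5 = 1.5
x=10: V̂ = 1.5 + 10 = 11.5; e = 9.5 − 11.5 = -2
x=11: V̂ = 1.5 + 11 = 12.5; e = 12 − 12.5 = -0.5
SSE = 0.25 + 1 + 6.25 + 2.25 + 4 + 0.25 = 14
s = √(14/4) = √3.5 ≈ 1.87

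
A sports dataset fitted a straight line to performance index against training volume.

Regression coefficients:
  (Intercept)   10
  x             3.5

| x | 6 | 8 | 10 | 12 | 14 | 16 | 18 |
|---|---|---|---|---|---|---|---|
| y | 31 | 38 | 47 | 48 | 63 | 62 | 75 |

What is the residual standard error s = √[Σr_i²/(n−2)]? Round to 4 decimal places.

s = 3.3466

x=6: ŷ = 10 + 3.5·6 = 31; r = 31 − 31 = 0
x=8: ŷ = 10 + 3.5·8 = 38; r = 38 − 38 = 0
x=10: ŷ = 10 + 3.5·10 = 45; r = 47 − 45 = 2
x=12: ŷ = 10 + 3.5·12 = 52; r = 48 − 52 = -4
x=14: ŷ = 10 + 3.5·14 = 59; r = 63 − 59 = 4
x=16: ŷ = 10 + 3.5·16 = 66; r = 62 − 66 = -4
x=18: ŷ = 10 + 3.5·18 = 73; r = 75 − 73 = 2
SSE = 0 + 0 + 4 + 16 + 16 + 16 + 4 = 56
s = √(56/5) = √11.2 ≈ 3.3466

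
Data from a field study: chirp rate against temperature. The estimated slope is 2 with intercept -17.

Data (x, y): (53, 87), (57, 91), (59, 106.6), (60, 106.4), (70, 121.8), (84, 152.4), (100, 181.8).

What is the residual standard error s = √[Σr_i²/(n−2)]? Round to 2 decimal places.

s = 4.19

x=53: ŷ = -17 + 2·53 = 89; r = 87 − 89 = -2
x=57: ŷ = -17 + 2·57 = 97; r = 91 − 97 = -6
x=59: ŷ = -17 + 2·59 = 101; r = 106.6 − 101 = 5.6
x=60: ŷ = -17 + 2·60 = 103; r = 106.4 − 103 = 3.4
x=70: ŷ = -17 + 2·70 = 123; r = 121.8 − 123 = -1.2
x=84: ŷ = -17 + 2·84 = 151; r = 152.4 − 151 = 1.4
x=100: ŷ = -17 + 2·100 = 183; r = 181.8 − 183 = -1.2
SSE = 4 + 36 + 31.36 + 11.56 + 1.44 + 1.96 + 1.44 = 87.76
s = √(87.76/5) = √17.552 ≈ 4.19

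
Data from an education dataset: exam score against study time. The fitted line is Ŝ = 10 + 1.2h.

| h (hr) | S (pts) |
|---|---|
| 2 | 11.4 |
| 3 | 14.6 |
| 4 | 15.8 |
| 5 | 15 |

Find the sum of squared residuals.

SSE = 4

h=2: Ŝ = 10 + 1.2·2 = 12.4; e = 11.4 − 12.4 = -1
h=3: Ŝ = 10 + 1.2·3 = 13.6; e = 14.6 − 13.6 = 1
h=4: Ŝ = 10 + 1.2·4 = 14.8; e = 15.8 − 14.8 = 1
h=5: Ŝ = 10 + 1.2·5 = 16; e = 15 − 16 = -1
SSE = 1 + 1 + 1 + 1 = 4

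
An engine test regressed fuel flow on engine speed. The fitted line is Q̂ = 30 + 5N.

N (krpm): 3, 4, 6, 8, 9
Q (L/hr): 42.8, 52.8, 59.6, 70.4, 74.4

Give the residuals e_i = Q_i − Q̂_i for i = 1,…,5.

N=3: Q̂ = 30 + 5·3 = 45; e = 42.8 − 45 = -2.2
N=4: Q̂ = 30 + 5·4 = 50; e = 52.8 − 50 = 2.8
N=6: Q̂ = 30 + 5·6 = 60; e = 59.6 − 60 = -0.4
N=8: Q̂ = 30 + 5·8 = 70; e = 70.4 − 70 = 0.4
N=9: Q̂ = 30 + 5·9 = 75; e = 74.4 − 75 = -0.6

-2.2, 2.8, -0.4, 0.4, -0.6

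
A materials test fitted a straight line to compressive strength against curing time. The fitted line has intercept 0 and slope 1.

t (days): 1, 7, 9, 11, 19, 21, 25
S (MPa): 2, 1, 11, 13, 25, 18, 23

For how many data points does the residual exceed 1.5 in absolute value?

6

t=1: Ŝ = 1 = 1; e = 2 − 1 = 1
t=7: Ŝ = 7 = 7; e = 1 − 7 = -6
t=9: Ŝ = 9 = 9; e = 11 − 9 = 2
t=11: Ŝ = 11 = 11; e = 13 − 11 = 2
t=19: Ŝ = 19 = 19; e = 25 − 19 = 6
t=21: Ŝ = 21 = 21; e = 18 − 21 = -3
t=25: Ŝ = 25 = 25; e = 23 − 25 = -2
|e| > 1.5: t=7 (|e|=6), t=9 (|e|=2), t=11 (|e|=2), t=19 (|e|=6), t=21 (|e|=3), t=25 (|e|=2) → 6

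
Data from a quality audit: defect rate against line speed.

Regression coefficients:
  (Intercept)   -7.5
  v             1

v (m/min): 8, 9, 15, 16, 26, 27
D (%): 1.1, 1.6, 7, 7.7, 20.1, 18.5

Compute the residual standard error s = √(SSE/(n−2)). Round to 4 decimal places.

v=8: D̂ = -7.5 + 8 = 0.5; e = 1.1 − 0.5 = 0.6
v=9: D̂ = -7.5 + 9 = 1.5; e = 1.6 − 1.5 = 0.1
v=15: D̂ = -7.5 + 15 = 7.5; e = 7 − 7.5 = -0.5
v=16: D̂ = -7.5 + 16 = 8.5; e = 7.7 − 8.5 = -0.8
v=26: D̂ = -7.5 + 26 = 18.5; e = 20.1 − 18.5 = 1.6
v=27: D̂ = -7.5 + 27 = 19.5; e = 18.5 − 19.5 = -1
SSE = 0.36 + 0.01 + 0.25 + 0.64 + 2.56 + 1 = 4.82
s = √(4.82/4) = √1.205 ≈ 1.0977

s = 1.0977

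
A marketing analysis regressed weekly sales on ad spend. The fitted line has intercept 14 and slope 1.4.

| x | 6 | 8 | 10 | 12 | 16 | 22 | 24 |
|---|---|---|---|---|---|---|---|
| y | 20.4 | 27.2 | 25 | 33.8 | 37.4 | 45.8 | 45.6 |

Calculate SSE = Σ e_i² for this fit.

SSE = 32

x=6: ŷ = 14 + 1.4·6 = 22.4; e = 20.4 − 22.4 = -2
x=8: ŷ = 14 + 1.4·8 = 25.2; e = 27.2 − 25.2 = 2
x=10: ŷ = 14 + 1.4·10 = 28; e = 25 − 28 = -3
x=12: ŷ = 14 + 1.4·12 = 30.8; e = 33.8 − 30.8 = 3
x=16: ŷ = 14 + 1.4·16 = 36.4; e = 37.4 − 36.4 = 1
x=22: ŷ = 14 + 1.4·22 = 44.8; e = 45.8 − 44.8 = 1
x=24: ŷ = 14 + 1.4·24 = 47.6; e = 45.6 − 47.6 = -2
SSE = 4 + 4 + 9 + 9 + 1 + 1 + 4 = 32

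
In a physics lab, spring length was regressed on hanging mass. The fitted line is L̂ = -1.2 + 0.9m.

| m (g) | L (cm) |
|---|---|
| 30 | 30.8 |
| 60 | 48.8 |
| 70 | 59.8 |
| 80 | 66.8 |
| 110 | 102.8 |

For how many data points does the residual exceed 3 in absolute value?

m=30: L̂ = -1.2 + 0.9·30 = 25.8; r = 30.8 − 25.8 = 5
m=60: L̂ = -1.2 + 0.9·60 = 52.8; r = 48.8 − 52.8 = -4
m=70: L̂ = -1.2 + 0.9·70 = 61.8; r = 59.8 − 61.8 = -2
m=80: L̂ = -1.2 + 0.9·80 = 70.8; r = 66.8 − 70.8 = -4
m=110: L̂ = -1.2 + 0.9·110 = 97.8; r = 102.8 − 97.8 = 5
|r| > 3: m=30 (|r|=5), m=60 (|r|=4), m=80 (|r|=4), m=110 (|r|=5) → 4

4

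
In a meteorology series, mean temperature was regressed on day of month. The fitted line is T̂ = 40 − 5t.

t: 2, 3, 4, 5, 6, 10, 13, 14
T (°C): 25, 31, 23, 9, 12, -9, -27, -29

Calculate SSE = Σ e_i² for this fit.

t=2: T̂ = 40 − 5·2 = 30; e = 25 − 30 = -5
t=3: T̂ = 40 − 5·3 = 25; e = 31 − 25 = 6
t=4: T̂ = 40 − 5·4 = 20; e = 23 − 20 = 3
t=5: T̂ = 40 − 5·5 = 15; e = 9 − 15 = -6
t=6: T̂ = 40 − 5·6 = 10; e = 12 − 10 = 2
t=10: T̂ = 40 − 5·10 = -10; e = -9 − (-10) = 1
t=13: T̂ = 40 − 5·13 = -25; e = -27 − (-25) = -2
t=14: T̂ = 40 − 5·14 = -30; e = -29 − (-30) = 1
SSE = 25 + 36 + 9 + 36 + 4 + 1 + 4 + 1 = 116

SSE = 116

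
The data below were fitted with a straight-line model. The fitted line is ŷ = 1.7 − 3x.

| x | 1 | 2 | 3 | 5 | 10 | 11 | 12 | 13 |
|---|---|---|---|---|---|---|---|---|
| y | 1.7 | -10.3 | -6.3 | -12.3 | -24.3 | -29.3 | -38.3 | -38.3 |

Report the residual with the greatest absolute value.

x=1: ŷ = 1.7 − 3·1 = -1.3; e = 1.7 − (-1.3) = 3
x=2: ŷ = 1.7 − 3·2 = -4.3; e = -10.3 − (-4.3) = -6
x=3: ŷ = 1.7 − 3·3 = -7.3; e = -6.3 − (-7.3) = 1
x=5: ŷ = 1.7 − 3·5 = -13.3; e = -12.3 − (-13.3) = 1
x=10: ŷ = 1.7 − 3·10 = -28.3; e = -24.3 − (-28.3) = 4
x=11: ŷ = 1.7 − 3·11 = -31.3; e = -29.3 − (-31.3) = 2
x=12: ŷ = 1.7 − 3·12 = -34.3; e = -38.3 − (-34.3) = -4
x=13: ŷ = 1.7 − 3·13 = -37.3; e = -38.3 − (-37.3) = -1
Largest |e| is 6 at x = 2, residual -6.

e = -6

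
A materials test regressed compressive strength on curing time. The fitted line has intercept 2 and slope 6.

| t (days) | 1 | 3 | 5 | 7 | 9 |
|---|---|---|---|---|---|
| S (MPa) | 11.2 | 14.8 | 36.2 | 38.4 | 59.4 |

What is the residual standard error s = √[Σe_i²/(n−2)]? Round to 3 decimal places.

t=1: Ŝ = 2 + 6·1 = 8; e = 11.2 − 8 = 3.2
t=3: Ŝ = 2 + 6·3 = 20; e = 14.8 − 20 = -5.2
t=5: Ŝ = 2 + 6·5 = 32; e = 36.2 − 32 = 4.2
t=7: Ŝ = 2 + 6·7 = 44; e = 38.4 − 44 = -5.6
t=9: Ŝ = 2 + 6·9 = 56; e = 59.4 − 56 = 3.4
SSE = 10.24 + 27.04 + 17.64 + 31.36 + 11.56 = 97.84
s = √(97.84/3) = √32.6133 ≈ 5.711

s = 5.711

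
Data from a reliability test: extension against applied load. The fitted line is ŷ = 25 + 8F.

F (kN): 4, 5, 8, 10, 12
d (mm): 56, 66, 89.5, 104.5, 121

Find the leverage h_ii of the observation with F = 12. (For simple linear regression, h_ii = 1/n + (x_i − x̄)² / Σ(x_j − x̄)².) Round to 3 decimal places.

F̄ = (4 + 5 + 8 + 10 + 12)/5 = 7.8
Σ(F − F̄)² = 14.44 + 7.84 + 0.04 + 4.84 + 17.64 = 44.8
h = 1/5 + (4.2)²/44.8 = 0.2 + 0.39375 = 0.594

h = 0.594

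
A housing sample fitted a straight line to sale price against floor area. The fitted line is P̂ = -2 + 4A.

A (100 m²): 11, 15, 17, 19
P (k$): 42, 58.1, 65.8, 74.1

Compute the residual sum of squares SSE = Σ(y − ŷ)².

A=11: P̂ = -2 + 4·11 = 42; r = 42 − 42 = 0
A=15: P̂ = -2 + 4·15 = 58; r = 58.1 − 58 = 0.1
A=17: P̂ = -2 + 4·17 = 66; r = 65.8 − 66 = -0.2
A=19: P̂ = -2 + 4·19 = 74; r = 74.1 − 74 = 0.1
SSE = 0 + 0.01 + 0.04 + 0.01 = 0.06

SSE = 0.06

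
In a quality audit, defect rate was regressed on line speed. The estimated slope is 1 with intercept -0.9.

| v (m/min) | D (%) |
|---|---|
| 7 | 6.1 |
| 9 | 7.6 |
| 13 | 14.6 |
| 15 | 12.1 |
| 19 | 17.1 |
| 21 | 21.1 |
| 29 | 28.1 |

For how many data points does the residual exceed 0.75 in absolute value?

v=7: D̂ = -0.9 + 7 = 6.1; r = 6.1 − 6.1 = 0
v=9: D̂ = -0.9 + 9 = 8.1; r = 7.6 − 8.1 = -0.5
v=13: D̂ = -0.9 + 13 = 12.1; r = 14.6 − 12.1 = 2.5
v=15: D̂ = -0.9 + 15 = 14.1; r = 12.1 − 14.1 = -2
v=19: D̂ = -0.9 + 19 = 18.1; r = 17.1 − 18.1 = -1
v=21: D̂ = -0.9 + 21 = 20.1; r = 21.1 − 20.1 = 1
v=29: D̂ = -0.9 + 29 = 28.1; r = 28.1 − 28.1 = 0
|r| > 0.75: v=13 (|r|=2.5), v=15 (|r|=2), v=19 (|r|=1), v=21 (|r|=1) → 4

4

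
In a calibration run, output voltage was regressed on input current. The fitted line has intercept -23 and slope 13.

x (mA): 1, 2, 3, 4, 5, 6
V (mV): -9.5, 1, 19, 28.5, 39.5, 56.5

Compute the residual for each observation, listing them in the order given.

x=1: ŷ = -23 + 13·1 = -10; r = -9.5 − (-10) = 0.5
x=2: ŷ = -23 + 13·2 = 3; r = 1 − 3 = -2
x=3: ŷ = -23 + 13·3 = 16; r = 19 − 16 = 3
x=4: ŷ = -23 + 13·4 = 29; r = 28.5 − 29 = -0.5
x=5: ŷ = -23 + 13·5 = 42; r = 39.5 − 42 = -2.5
x=6: ŷ = -23 + 13·6 = 55; r = 56.5 − 55 = 1.5

0.5, -2, 3, -0.5, -2.5, 1.5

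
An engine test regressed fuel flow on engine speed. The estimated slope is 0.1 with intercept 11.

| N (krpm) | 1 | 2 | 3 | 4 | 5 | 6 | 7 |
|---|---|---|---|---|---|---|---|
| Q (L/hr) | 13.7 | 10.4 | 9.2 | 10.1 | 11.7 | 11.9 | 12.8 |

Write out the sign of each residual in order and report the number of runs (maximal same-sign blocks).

N=1: Q̂ = 11 + 0.1·1 = 11.1; e = 13.7 − 11.1 = 2.6
N=2: Q̂ = 11 + 0.1·2 = 11.2; e = 10.4 − 11.2 = -0.8
N=3: Q̂ = 11 + 0.1·3 = 11.3; e = 9.2 − 11.3 = -2.1
N=4: Q̂ = 11 + 0.1·4 = 11.4; e = 10.1 − 11.4 = -1.3
N=5: Q̂ = 11 + 0.1·5 = 11.5; e = 11.7 − 11.5 = 0.2
N=6: Q̂ = 11 + 0.1·6 = 11.6; e = 11.9 − 11.6 = 0.3
N=7: Q̂ = 11 + 0.1·7 = 11.7; e = 12.8 − 11.7 = 1.1
Signs: + − − − + + +
Runs: +×1, −×3, +×3 → 3

3 runs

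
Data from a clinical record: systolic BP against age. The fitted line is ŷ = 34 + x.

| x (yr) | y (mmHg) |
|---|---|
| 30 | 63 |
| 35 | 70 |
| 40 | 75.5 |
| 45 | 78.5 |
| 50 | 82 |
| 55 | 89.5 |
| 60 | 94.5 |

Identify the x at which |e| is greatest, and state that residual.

x=30: ŷ = 34 + 30 = 64; e = 63 − 64 = -1
x=35: ŷ = 34 + 35 = 69; e = 70 − 69 = 1
x=40: ŷ = 34 + 40 = 74; e = 75.5 − 74 = 1.5
x=45: ŷ = 34 + 45 = 79; e = 78.5 − 79 = -0.5
x=50: ŷ = 34 + 50 = 84; e = 82 − 84 = -2
x=55: ŷ = 34 + 55 = 89; e = 89.5 − 89 = 0.5
x=60: ŷ = 34 + 60 = 94; e = 94.5 − 94 = 0.5
Largest |e| is 2 at x = 50, residual -2.

x = 50, e = -2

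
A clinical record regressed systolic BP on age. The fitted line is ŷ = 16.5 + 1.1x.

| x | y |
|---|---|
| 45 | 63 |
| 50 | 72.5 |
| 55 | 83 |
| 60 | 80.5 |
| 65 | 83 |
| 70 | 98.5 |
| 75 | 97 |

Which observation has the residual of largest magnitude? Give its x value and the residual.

x = 55, r = 6

x=45: ŷ = 16.5 + 1.1·45 = 66; r = 63 − 66 = -3
x=50: ŷ = 16.5 + 1.1·50 = 71.5; r = 72.5 − 71.5 = 1
x=55: ŷ = 16.5 + 1.1·55 = 77; r = 83 − 77 = 6
x=60: ŷ = 16.5 + 1.1·60 = 82.5; r = 80.5 − 82.5 = -2
x=65: ŷ = 16.5 + 1.1·65 = 88; r = 83 − 88 = -5
x=70: ŷ = 16.5 + 1.1·70 = 93.5; r = 98.5 − 93.5 = 5
x=75: ŷ = 16.5 + 1.1·75 = 99; r = 97 − 99 = -2
Largest |r| is 6 at x = 55, residual 6.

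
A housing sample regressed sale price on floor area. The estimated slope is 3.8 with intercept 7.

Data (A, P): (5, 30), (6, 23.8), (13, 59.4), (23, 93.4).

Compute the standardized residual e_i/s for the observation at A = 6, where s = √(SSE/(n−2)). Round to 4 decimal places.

A=5: ŷ = 7 + 3.8·5 = 26; e = 30 − 26 = 4
A=6: ŷ = 7 + 3.8·6 = 29.8; e = 23.8 − 29.8 = -6
A=13: ŷ = 7 + 3.8·13 = 56.4; e = 59.4 − 56.4 = 3
A=23: ŷ = 7 + 3.8·23 = 94.4; e = 93.4 − 94.4 = -1
SSE = 16 + 36 + 9 + 1 = 62
s = √(62/2) = 5.56776
e/s = -6 / 5.56776 = -1.0776

-1.0776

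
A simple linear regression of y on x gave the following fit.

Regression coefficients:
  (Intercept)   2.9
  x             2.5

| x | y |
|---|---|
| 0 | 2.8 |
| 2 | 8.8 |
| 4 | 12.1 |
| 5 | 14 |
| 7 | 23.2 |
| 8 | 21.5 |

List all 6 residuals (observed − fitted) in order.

x=0: ŷ = 2.9 + 2.5·0 = 2.9; e = 2.8 − 2.9 = -0.1
x=2: ŷ = 2.9 + 2.5·2 = 7.9; e = 8.8 − 7.9 = 0.9
x=4: ŷ = 2.9 + 2.5·4 = 12.9; e = 12.1 − 12.9 = -0.8
x=5: ŷ = 2.9 + 2.5·5 = 15.4; e = 14 − 15.4 = -1.4
x=7: ŷ = 2.9 + 2.5·7 = 20.4; e = 23.2 − 20.4 = 2.8
x=8: ŷ = 2.9 + 2.5·8 = 22.9; e = 21.5 − 22.9 = -1.4

-0.1, 0.9, -0.8, -1.4, 2.8, -1.4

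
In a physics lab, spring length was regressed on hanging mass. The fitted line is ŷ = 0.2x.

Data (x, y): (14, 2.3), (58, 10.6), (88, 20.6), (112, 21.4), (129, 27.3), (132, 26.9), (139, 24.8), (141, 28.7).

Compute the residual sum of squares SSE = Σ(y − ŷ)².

x=14: ŷ = 0.2·14 = 2.8; e = 2.3 − 2.8 = -0.5
x=58: ŷ = 0.2·58 = 11.6; e = 10.6 − 11.6 = -1
x=88: ŷ = 0.2·88 = 17.6; e = 20.6 − 17.6 = 3
x=112: ŷ = 0.2·112 = 22.4; e = 21.4 − 22.4 = -1
x=129: ŷ = 0.2·129 = 25.8; e = 27.3 − 25.8 = 1.5
x=132: ŷ = 0.2·132 = 26.4; e = 26.9 − 26.4 = 0.5
x=139: ŷ = 0.2·139 = 27.8; e = 24.8 − 27.8 = -3
x=141: ŷ = 0.2·141 = 28.2; e = 28.7 − 28.2 = 0.5
SSE = 0.25 + 1 + 9 + 1 + 2.25 + 0.25 + 9 + 0.25 = 23

SSE = 23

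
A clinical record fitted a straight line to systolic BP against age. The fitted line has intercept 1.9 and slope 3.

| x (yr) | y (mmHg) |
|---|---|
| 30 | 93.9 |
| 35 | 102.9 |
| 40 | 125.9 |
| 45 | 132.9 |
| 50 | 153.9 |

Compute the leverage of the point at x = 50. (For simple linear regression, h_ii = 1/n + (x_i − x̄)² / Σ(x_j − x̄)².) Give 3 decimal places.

x̄ = (30 + 35 + 40 + 45 + 50)/5 = 40
Σ(x − x̄)² = 100 + 25 + 0 + 25 + 100 = 250
h = 1/5 + (10)²/250 = 0.2 + 0.4 = 0.600

h = 0.600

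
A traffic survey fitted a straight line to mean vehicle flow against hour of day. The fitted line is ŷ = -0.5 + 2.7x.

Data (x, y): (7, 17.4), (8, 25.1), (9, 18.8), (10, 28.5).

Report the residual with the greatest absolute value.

x=7: ŷ = -0.5 + 2.7·7 = 18.4; e = 17.4 − 18.4 = -1
x=8: ŷ = -0.5 + 2.7·8 = 21.1; e = 25.1 − 21.1 = 4
x=9: ŷ = -0.5 + 2.7·9 = 23.8; e = 18.8 − 23.8 = -5
x=10: ŷ = -0.5 + 2.7·10 = 26.5; e = 28.5 − 26.5 = 2
Largest |e| is 5 at x = 9, residual -5.

e = -5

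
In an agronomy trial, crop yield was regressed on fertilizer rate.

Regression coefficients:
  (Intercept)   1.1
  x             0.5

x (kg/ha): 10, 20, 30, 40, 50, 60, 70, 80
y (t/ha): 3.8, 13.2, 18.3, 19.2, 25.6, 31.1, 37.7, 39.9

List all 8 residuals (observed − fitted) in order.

-2.3, 2.1, 2.2, -1.9, -0.5, 0, 1.6, -1.2

x=10: ŷ = 1.1 + 0.5·10 = 6.1; e = 3.8 − 6.1 = -2.3
x=20: ŷ = 1.1 + 0.5·20 = 11.1; e = 13.2 − 11.1 = 2.1
x=30: ŷ = 1.1 + 0.5·30 = 16.1; e = 18.3 − 16.1 = 2.2
x=40: ŷ = 1.1 + 0.5·40 = 21.1; e = 19.2 − 21.1 = -1.9
x=50: ŷ = 1.1 + 0.5·50 = 26.1; e = 25.6 − 26.1 = -0.5
x=60: ŷ = 1.1 + 0.5·60 = 31.1; e = 31.1 − 31.1 = 0
x=70: ŷ = 1.1 + 0.5·70 = 36.1; e = 37.7 − 36.1 = 1.6
x=80: ŷ = 1.1 + 0.5·80 = 41.1; e = 39.9 − 41.1 = -1.2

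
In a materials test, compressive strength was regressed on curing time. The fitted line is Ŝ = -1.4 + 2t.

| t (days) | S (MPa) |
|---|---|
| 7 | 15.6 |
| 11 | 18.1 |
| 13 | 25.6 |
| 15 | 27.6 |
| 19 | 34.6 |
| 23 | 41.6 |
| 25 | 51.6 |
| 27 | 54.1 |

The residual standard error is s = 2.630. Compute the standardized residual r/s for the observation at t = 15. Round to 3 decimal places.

Ŝ = -1.4 + 2·15 = 28.6
r = 27.6 − 28.6 = -1
r/s = -1 / 2.630 = -0.380

-0.380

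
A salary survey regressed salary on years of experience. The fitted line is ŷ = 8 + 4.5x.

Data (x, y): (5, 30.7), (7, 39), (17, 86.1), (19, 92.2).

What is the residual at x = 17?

e = 1.6

ŷ = 8 + 4.5·17 = 84.5
e = 86.1 − 84.5 = 1.6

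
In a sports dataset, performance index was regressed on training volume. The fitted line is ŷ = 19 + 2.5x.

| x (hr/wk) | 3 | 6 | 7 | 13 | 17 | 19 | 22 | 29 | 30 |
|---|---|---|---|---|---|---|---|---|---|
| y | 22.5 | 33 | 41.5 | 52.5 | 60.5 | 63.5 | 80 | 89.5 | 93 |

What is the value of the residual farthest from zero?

r = 6

x=3: ŷ = 19 + 2.5·3 = 26.5; r = 22.5 − 26.5 = -4
x=6: ŷ = 19 + 2.5·6 = 34; r = 33 − 34 = -1
x=7: ŷ = 19 + 2.5·7 = 36.5; r = 41.5 − 36.5 = 5
x=13: ŷ = 19 + 2.5·13 = 51.5; r = 52.5 − 51.5 = 1
x=17: ŷ = 19 + 2.5·17 = 61.5; r = 60.5 − 61.5 = -1
x=19: ŷ = 19 + 2.5·19 = 66.5; r = 63.5 − 66.5 = -3
x=22: ŷ = 19 + 2.5·22 = 74; r = 80 − 74 = 6
x=29: ŷ = 19 + 2.5·29 = 91.5; r = 89.5 − 91.5 = -2
x=30: ŷ = 19 + 2.5·30 = 94; r = 93 − 94 = -1
Largest |r| is 6 at x = 22, residual 6.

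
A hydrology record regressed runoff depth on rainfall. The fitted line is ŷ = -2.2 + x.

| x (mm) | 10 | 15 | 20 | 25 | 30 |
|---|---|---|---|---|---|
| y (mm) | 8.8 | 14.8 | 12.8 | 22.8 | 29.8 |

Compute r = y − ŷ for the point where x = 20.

ŷ = -2.2 + 20 = 17.8
r = 12.8 − 17.8 = -5

r = -5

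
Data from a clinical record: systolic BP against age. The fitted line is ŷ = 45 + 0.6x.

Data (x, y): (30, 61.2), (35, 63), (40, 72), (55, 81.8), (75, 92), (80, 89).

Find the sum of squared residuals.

SSE = 55.68

x=30: ŷ = 45 + 0.6·30 = 63; r = 61.2 − 63 = -1.8
x=35: ŷ = 45 + 0.6·35 = 66; r = 63 − 66 = -3
x=40: ŷ = 45 + 0.6·40 = 69; r = 72 − 69 = 3
x=55: ŷ = 45 + 0.6·55 = 78; r = 81.8 − 78 = 3.8
x=75: ŷ = 45 + 0.6·75 = 90; r = 92 − 90 = 2
x=80: ŷ = 45 + 0.6·80 = 93; r = 89 − 93 = -4
SSE = 3.24 + 9 + 9 + 14.44 + 4 + 16 = 55.68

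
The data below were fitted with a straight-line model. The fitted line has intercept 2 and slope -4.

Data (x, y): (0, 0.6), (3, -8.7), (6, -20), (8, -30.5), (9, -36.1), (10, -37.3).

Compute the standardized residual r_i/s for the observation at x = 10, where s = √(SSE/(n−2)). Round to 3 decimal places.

0.391

x=0: ŷ = 2 − 4·0 = 2; r = 0.6 − 2 = -1.4
x=3: ŷ = 2 − 4·3 = -10; r = -8.7 − (-10) = 1.3
x=6: ŷ = 2 − 4·6 = -22; r = -20 − (-22) = 2
x=8: ŷ = 2 − 4·8 = -30; r = -30.5 − (-30) = -0.5
x=9: ŷ = 2 − 4·9 = -34; r = -36.1 − (-34) = -2.1
x=10: ŷ = 2 − 4·10 = -38; r = -37.3 − (-38) = 0.7
SSE = 1.96 + 1.69 + 4 + 0.25 + 4.41 + 0.49 = 12.8
s = √(12.8/4) = 1.78885
r/s = 0.7 / 1.78885 = 0.391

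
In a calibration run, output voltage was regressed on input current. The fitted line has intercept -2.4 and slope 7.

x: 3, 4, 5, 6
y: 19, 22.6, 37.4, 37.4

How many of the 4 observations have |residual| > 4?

x=3: ŷ = -2.4 + 7·3 = 18.6; r = 19 − 18.6 = 0.4
x=4: ŷ = -2.4 + 7·4 = 25.6; r = 22.6 − 25.6 = -3
x=5: ŷ = -2.4 + 7·5 = 32.6; r = 37.4 − 32.6 = 4.8
x=6: ŷ = -2.4 + 7·6 = 39.6; r = 37.4 − 39.6 = -2.2
|r| > 4: x=5 (|r|=4.8) → 1

1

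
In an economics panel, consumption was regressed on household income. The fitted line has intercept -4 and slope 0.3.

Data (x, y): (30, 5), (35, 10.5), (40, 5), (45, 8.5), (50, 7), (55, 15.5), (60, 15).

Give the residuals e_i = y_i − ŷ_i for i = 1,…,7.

x=30: ŷ = -4 + 0.3·30 = 5; e = 5 − 5 = 0
x=35: ŷ = -4 + 0.3·35 = 6.5; e = 10.5 − 6.5 = 4
x=40: ŷ = -4 + 0.3·40 = 8; e = 5 − 8 = -3
x=45: ŷ = -4 + 0.3·45 = 9.5; e = 8.5 − 9.5 = -1
x=50: ŷ = -4 + 0.3·50 = 11; e = 7 − 11 = -4
x=55: ŷ = -4 + 0.3·55 = 12.5; e = 15.5 − 12.5 = 3
x=60: ŷ = -4 + 0.3·60 = 14; e = 15 − 14 = 1

0, 4, -3, -1, -4, 3, 1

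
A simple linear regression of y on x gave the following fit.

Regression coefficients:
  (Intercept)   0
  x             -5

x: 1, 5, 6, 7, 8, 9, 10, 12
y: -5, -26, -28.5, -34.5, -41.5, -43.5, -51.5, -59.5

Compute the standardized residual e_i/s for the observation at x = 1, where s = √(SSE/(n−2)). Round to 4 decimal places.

x=1: ŷ = −5·1 = -5; e = -5 − (-5) = 0
x=5: ŷ = −5·5 = -25; e = -26 − (-25) = -1
x=6: ŷ = −5·6 = -30; e = -28.5 − (-30) = 1.5
x=7: ŷ = −5·7 = -35; e = -34.5 − (-35) = 0.5
x=8: ŷ = −5·8 = -40; e = -41.5 − (-40) = -1.5
x=9: ŷ = −5·9 = -45; e = -43.5 − (-45) = 1.5
x=10: ŷ = −5·10 = -50; e = -51.5 − (-50) = -1.5
x=12: ŷ = −5·12 = -60; e = -59.5 − (-60) = 0.5
SSE = 0 + 1 + 2.25 + 0.25 + 2.25 + 2.25 + 2.25 + 0.25 = 10.5
s = √(10.5/6) = 1.32288
e/s = 0 / 1.32288 = 0.0000

0.0000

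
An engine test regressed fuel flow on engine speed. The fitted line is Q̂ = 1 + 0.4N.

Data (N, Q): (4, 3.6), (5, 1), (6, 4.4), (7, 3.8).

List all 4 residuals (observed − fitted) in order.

1, -2, 1, 0

N=4: Q̂ = 1 + 0.4·4 = 2.6; r = 3.6 − 2.6 = 1
N=5: Q̂ = 1 + 0.4·5 = 3; r = 1 − 3 = -2
N=6: Q̂ = 1 + 0.4·6 = 3.4; r = 4.4 − 3.4 = 1
N=7: Q̂ = 1 + 0.4·7 = 3.8; r = 3.8 − 3.8 = 0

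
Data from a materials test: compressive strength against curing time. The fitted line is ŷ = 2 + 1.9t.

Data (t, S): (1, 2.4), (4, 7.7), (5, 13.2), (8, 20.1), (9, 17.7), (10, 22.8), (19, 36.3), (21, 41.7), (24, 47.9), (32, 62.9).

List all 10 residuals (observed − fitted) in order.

-1.5, -1.9, 1.7, 2.9, -1.4, 1.8, -1.8, -0.2, 0.3, 0.1

t=1: ŷ = 2 + 1.9·1 = 3.9; r = 2.4 − 3.9 = -1.5
t=4: ŷ = 2 + 1.9·4 = 9.6; r = 7.7 − 9.6 = -1.9
t=5: ŷ = 2 + 1.9·5 = 11.5; r = 13.2 − 11.5 = 1.7
t=8: ŷ = 2 + 1.9·8 = 17.2; r = 20.1 − 17.2 = 2.9
t=9: ŷ = 2 + 1.9·9 = 19.1; r = 17.7 − 19.1 = -1.4
t=10: ŷ = 2 + 1.9·10 = 21; r = 22.8 − 21 = 1.8
t=19: ŷ = 2 + 1.9·19 = 38.1; r = 36.3 − 38.1 = -1.8
t=21: ŷ = 2 + 1.9·21 = 41.9; r = 41.7 − 41.9 = -0.2
t=24: ŷ = 2 + 1.9·24 = 47.6; r = 47.9 − 47.6 = 0.3
t=32: ŷ = 2 + 1.9·32 = 62.8; r = 62.9 − 62.8 = 0.1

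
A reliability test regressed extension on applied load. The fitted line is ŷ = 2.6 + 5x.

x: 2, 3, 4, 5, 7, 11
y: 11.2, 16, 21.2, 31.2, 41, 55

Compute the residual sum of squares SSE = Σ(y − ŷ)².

x=2: ŷ = 2.6 + 5·2 = 12.6; e = 11.2 − 12.6 = -1.4
x=3: ŷ = 2.6 + 5·3 = 17.6; e = 16 − 17.6 = -1.6
x=4: ŷ = 2.6 + 5·4 = 22.6; e = 21.2 − 22.6 = -1.4
x=5: ŷ = 2.6 + 5·5 = 27.6; e = 31.2 − 27.6 = 3.6
x=7: ŷ = 2.6 + 5·7 = 37.6; e = 41 − 37.6 = 3.4
x=11: ŷ = 2.6 + 5·11 = 57.6; e = 55 − 57.6 = -2.6
SSE = 1.96 + 2.56 + 1.96 + 12.96 + 11.56 + 6.76 = 37.76

SSE = 37.76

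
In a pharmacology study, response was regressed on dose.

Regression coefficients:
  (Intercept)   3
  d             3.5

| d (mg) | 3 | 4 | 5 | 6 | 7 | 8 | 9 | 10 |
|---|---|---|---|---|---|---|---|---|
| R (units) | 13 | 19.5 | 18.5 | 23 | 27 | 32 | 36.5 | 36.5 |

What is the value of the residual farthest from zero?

d=3: ŷ = 3 + 3.5·3 = 13.5; e = 13 − 13.5 = -0.5
d=4: ŷ = 3 + 3.5·4 = 17; e = 19.5 − 17 = 2.5
d=5: ŷ = 3 + 3.5·5 = 20.5; e = 18.5 − 20.5 = -2
d=6: ŷ = 3 + 3.5·6 = 24; e = 23 − 24 = -1
d=7: ŷ = 3 + 3.5·7 = 27.5; e = 27 − 27.5 = -0.5
d=8: ŷ = 3 + 3.5·8 = 31; e = 32 − 31 = 1
d=9: ŷ = 3 + 3.5·9 = 34.5; e = 36.5 − 34.5 = 2
d=10: ŷ = 3 + 3.5·10 = 38; e = 36.5 − 38 = -1.5
Largest |e| is 2.5 at d = 4, residual 2.5.

e = 2.5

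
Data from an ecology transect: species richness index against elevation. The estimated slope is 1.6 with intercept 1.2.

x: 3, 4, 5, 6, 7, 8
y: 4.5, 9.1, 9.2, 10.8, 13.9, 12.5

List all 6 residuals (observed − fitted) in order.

-1.5, 1.5, 0, 0, 1.5, -1.5

x=3: ŷ = 1.2 + 1.6·3 = 6; e = 4.5 − 6 = -1.5
x=4: ŷ = 1.2 + 1.6·4 = 7.6; e = 9.1 − 7.6 = 1.5
x=5: ŷ = 1.2 + 1.6·5 = 9.2; e = 9.2 − 9.2 = 0
x=6: ŷ = 1.2 + 1.6·6 = 10.8; e = 10.8 − 10.8 = 0
x=7: ŷ = 1.2 + 1.6·7 = 12.4; e = 13.9 − 12.4 = 1.5
x=8: ŷ = 1.2 + 1.6·8 = 14; e = 12.5 − 14 = -1.5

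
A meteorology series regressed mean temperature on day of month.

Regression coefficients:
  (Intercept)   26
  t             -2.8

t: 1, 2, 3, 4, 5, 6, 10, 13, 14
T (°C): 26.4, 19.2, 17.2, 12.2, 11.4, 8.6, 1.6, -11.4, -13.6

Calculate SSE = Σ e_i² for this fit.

t=1: ŷ = 26 − 2.8·1 = 23.2; e = 26.4 − 23.2 = 3.2
t=2: ŷ = 26 − 2.8·2 = 20.4; e = 19.2 − 20.4 = -1.2
t=3: ŷ = 26 − 2.8·3 = 17.6; e = 17.2 − 17.6 = -0.4
t=4: ŷ = 26 − 2.8·4 = 14.8; e = 12.2 − 14.8 = -2.6
t=5: ŷ = 26 − 2.8·5 = 12; e = 11.4 − 12 = -0.6
t=6: ŷ = 26 − 2.8·6 = 9.2; e = 8.6 − 9.2 = -0.6
t=10: ŷ = 26 − 2.8·10 = -2; e = 1.6 − (-2) = 3.6
t=13: ŷ = 26 − 2.8·13 = -10.4; e = -11.4 − (-10.4) = -1
t=14: ŷ = 26 − 2.8·14 = -13.2; e = -13.6 − (-13.2) = -0.4
SSE = 10.24 + 1.44 + 0.16 + 6.76 + 0.36 + 0.36 + 12.96 + 1 + 0.16 = 33.44

SSE = 33.44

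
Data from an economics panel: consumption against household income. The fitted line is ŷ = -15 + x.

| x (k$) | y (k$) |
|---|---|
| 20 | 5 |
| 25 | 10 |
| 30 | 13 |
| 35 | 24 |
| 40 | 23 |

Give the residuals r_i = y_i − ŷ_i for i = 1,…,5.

x=20: ŷ = -15 + 20 = 5; r = 5 − 5 = 0
x=25: ŷ = -15 + 25 = 10; r = 10 − 10 = 0
x=30: ŷ = -15 + 30 = 15; r = 13 − 15 = -2
x=35: ŷ = -15 + 35 = 20; r = 24 − 20 = 4
x=40: ŷ = -15 + 40 = 25; r = 23 − 25 = -2

0, 0, -2, 4, -2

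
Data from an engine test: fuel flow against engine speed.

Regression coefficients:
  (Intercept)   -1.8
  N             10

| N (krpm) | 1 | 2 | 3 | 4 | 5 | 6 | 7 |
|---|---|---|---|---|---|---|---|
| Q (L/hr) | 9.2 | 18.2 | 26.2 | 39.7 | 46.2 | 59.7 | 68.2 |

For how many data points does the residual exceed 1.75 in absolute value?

2

N=1: Q̂ = -1.8 + 10·1 = 8.2; e = 9.2 − 8.2 = 1
N=2: Q̂ = -1.8 + 10·2 = 18.2; e = 18.2 − 18.2 = 0
N=3: Q̂ = -1.8 + 10·3 = 28.2; e = 26.2 − 28.2 = -2
N=4: Q̂ = -1.8 + 10·4 = 38.2; e = 39.7 − 38.2 = 1.5
N=5: Q̂ = -1.8 + 10·5 = 48.2; e = 46.2 − 48.2 = -2
N=6: Q̂ = -1.8 + 10·6 = 58.2; e = 59.7 − 58.2 = 1.5
N=7: Q̂ = -1.8 + 10·7 = 68.2; e = 68.2 − 68.2 = 0
|e| > 1.75: N=3 (|e|=2), N=5 (|e|=2) → 2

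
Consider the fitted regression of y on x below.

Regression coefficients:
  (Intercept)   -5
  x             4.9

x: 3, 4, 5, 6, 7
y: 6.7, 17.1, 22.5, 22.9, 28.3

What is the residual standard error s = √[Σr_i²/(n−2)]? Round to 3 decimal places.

s = 3.028

x=3: ŷ = -5 + 4.9·3 = 9.7; r = 6.7 − 9.7 = -3
x=4: ŷ = -5 + 4.9·4 = 14.6; r = 17.1 − 14.6 = 2.5
x=5: ŷ = -5 + 4.9·5 = 19.5; r = 22.5 − 19.5 = 3
x=6: ŷ = -5 + 4.9·6 = 24.4; r = 22.9 − 24.4 = -1.5
x=7: ŷ = -5 + 4.9·7 = 29.3; r = 28.3 − 29.3 = -1
SSE = 9 + 6.25 + 9 + 2.25 + 1 = 27.5
s = √(27.5/3) = √9.16667 ≈ 3.028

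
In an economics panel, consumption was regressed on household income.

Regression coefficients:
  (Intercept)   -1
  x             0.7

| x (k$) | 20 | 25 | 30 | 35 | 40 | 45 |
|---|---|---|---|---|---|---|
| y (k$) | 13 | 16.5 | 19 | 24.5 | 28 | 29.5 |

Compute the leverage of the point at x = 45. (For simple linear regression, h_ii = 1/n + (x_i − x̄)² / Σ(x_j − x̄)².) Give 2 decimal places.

x̄ = (20 + 25 + 30 + 35 + 40 + 45)/6 = 32.5
Σ(x − x̄)² = 156.25 + 56.25 + 6.25 + 6.25 + 56.25 + 156.25 = 437.5
h = 1/6 + (12.5)²/437.5 = 0.166667 + 0.357143 = 0.52

h = 0.52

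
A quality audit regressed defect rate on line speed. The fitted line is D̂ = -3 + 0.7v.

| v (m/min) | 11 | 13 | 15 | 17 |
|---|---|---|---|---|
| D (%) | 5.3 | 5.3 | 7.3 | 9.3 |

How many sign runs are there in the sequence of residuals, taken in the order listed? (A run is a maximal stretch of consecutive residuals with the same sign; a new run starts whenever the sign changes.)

v=11: D̂ = -3 + 0.7·11 = 4.7; e = 5.3 − 4.7 = 0.6
v=13: D̂ = -3 + 0.7·13 = 6.1; e = 5.3 − 6.1 = -0.8
v=15: D̂ = -3 + 0.7·15 = 7.5; e = 7.3 − 7.5 = -0.2
v=17: D̂ = -3 + 0.7·17 = 8.9; e = 9.3 − 8.9 = 0.4
Signs: + − − +
Runs: +×1, −×2, +×1 → 3

3 runs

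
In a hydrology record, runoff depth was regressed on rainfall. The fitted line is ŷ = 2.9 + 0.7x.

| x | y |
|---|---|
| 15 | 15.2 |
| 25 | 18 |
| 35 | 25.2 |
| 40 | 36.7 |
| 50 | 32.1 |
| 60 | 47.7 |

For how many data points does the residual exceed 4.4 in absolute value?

2

x=15: ŷ = 2.9 + 0.7·15 = 13.4; e = 15.2 − 13.4 = 1.8
x=25: ŷ = 2.9 + 0.7·25 = 20.4; e = 18 − 20.4 = -2.4
x=35: ŷ = 2.9 + 0.7·35 = 27.4; e = 25.2 − 27.4 = -2.2
x=40: ŷ = 2.9 + 0.7·40 = 30.9; e = 36.7 − 30.9 = 5.8
x=50: ŷ = 2.9 + 0.7·50 = 37.9; e = 32.1 − 37.9 = -5.8
x=60: ŷ = 2.9 + 0.7·60 = 44.9; e = 47.7 − 44.9 = 2.8
|e| > 4.4: x=40 (|e|=5.8), x=50 (|e|=5.8) → 2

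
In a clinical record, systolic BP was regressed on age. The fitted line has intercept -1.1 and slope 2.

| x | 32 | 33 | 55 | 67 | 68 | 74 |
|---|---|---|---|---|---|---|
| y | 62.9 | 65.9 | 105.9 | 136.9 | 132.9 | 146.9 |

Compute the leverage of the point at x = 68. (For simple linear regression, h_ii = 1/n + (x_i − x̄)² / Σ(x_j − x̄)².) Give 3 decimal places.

x̄ = (32 + 33 + 55 + 67 + 68 + 74)/6 = 54.8333
Σ(x − x̄)² = 521.361 + 476.694 + 0.0277778 + 148.028 + 173.361 + 367.361 = 1686.83
h = 1/6 + (13.1667)²/1686.83 = 0.166667 + 0.102773 = 0.269

h = 0.269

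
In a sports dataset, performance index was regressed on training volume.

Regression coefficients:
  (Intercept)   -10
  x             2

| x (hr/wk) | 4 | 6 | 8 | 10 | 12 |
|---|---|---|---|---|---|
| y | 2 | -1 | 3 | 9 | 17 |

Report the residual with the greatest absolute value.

x=4: ŷ = -10 + 2·4 = -2; e = 2 − (-2) = 4
x=6: ŷ = -10 + 2·6 = 2; e = -1 − 2 = -3
x=8: ŷ = -10 + 2·8 = 6; e = 3 − 6 = -3
x=10: ŷ = -10 + 2·10 = 10; e = 9 − 10 = -1
x=12: ŷ = -10 + 2·12 = 14; e = 17 − 14 = 3
Largest |e| is 4 at x = 4, residual 4.

e = 4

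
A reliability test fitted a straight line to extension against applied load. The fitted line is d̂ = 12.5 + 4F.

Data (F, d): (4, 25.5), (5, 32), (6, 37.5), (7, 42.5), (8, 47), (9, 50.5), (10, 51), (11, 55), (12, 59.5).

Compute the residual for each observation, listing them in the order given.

F=4: d̂ = 12.5 + 4·4 = 28.5; r = 25.5 − 28.5 = -3
F=5: d̂ = 12.5 + 4·5 = 32.5; r = 32 − 32.5 = -0.5
F=6: d̂ = 12.5 + 4·6 = 36.5; r = 37.5 − 36.5 = 1
F=7: d̂ = 12.5 + 4·7 = 40.5; r = 42.5 − 40.5 = 2
F=8: d̂ = 12.5 + 4·8 = 44.5; r = 47 − 44.5 = 2.5
F=9: d̂ = 12.5 + 4·9 = 48.5; r = 50.5 − 48.5 = 2
F=10: d̂ = 12.5 + 4·10 = 52.5; r = 51 − 52.5 = -1.5
F=11: d̂ = 12.5 + 4·11 = 56.5; r = 55 − 56.5 = -1.5
F=12: d̂ = 12.5 + 4·12 = 60.5; r = 59.5 − 60.5 = -1

-3, -0.5, 1, 2, 2.5, 2, -1.5, -1.5, -1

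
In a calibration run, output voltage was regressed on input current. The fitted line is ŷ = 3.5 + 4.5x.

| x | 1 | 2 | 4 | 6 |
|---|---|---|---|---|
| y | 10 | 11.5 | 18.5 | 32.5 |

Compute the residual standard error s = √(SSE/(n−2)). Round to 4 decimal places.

s = 3.0000

x=1: ŷ = 3.5 + 4.5·1 = 8; e = 10 − 8 = 2
x=2: ŷ = 3.5 + 4.5·2 = 12.5; e = 11.5 − 12.5 = -1
x=4: ŷ = 3.5 + 4.5·4 = 21.5; e = 18.5 − 21.5 = -3
x=6: ŷ = 3.5 + 4.5·6 = 30.5; e = 32.5 − 30.5 = 2
SSE = 4 + 1 + 9 + 4 = 18
s = √(18/2) = √9 ≈ 3.0000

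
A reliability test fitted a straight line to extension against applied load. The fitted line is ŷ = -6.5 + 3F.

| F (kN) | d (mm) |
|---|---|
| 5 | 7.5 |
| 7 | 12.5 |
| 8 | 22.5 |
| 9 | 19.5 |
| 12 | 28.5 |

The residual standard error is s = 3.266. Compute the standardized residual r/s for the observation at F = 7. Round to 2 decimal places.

ŷ = -6.5 + 3·7 = 14.5
r = 12.5 − 14.5 = -2
r/s = -2 / 3.266 = -0.61

-0.61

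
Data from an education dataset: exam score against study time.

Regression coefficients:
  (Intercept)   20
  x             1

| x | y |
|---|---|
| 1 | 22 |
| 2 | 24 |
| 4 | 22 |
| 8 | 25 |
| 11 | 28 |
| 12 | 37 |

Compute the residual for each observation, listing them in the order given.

1, 2, -2, -3, -3, 5

x=1: ŷ = 20 + 1 = 21; r = 22 − 21 = 1
x=2: ŷ = 20 + 2 = 22; r = 24 − 22 = 2
x=4: ŷ = 20 + 4 = 24; r = 22 − 24 = -2
x=8: ŷ = 20 + 8 = 28; r = 25 − 28 = -3
x=11: ŷ = 20 + 11 = 31; r = 28 − 31 = -3
x=12: ŷ = 20 + 12 = 32; r = 37 − 32 = 5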